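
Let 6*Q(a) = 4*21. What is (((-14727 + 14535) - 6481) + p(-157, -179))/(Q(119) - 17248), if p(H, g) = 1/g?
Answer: 597234/1542443 ≈ 0.38720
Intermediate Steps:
Q(a) = 14 (Q(a) = (4*21)/6 = (⅙)*84 = 14)
(((-14727 + 14535) - 6481) + p(-157, -179))/(Q(119) - 17248) = (((-14727 + 14535) - 6481) + 1/(-179))/(14 - 17248) = ((-192 - 6481) - 1/179)/(-17234) = (-6673 - 1/179)*(-1/17234) = -1194468/179*(-1/17234) = 597234/1542443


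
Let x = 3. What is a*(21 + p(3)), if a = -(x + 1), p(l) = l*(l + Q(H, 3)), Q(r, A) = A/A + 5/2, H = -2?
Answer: -162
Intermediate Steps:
Q(r, A) = 7/2 (Q(r, A) = 1 + 5*(1/2) = 1 + 5/2 = 7/2)
p(l) = l*(7/2 + l) (p(l) = l*(l + 7/2) = l*(7/2 + l))
a = -4 (a = -(3 + 1) = -1*4 = -4)
a*(21 + p(3)) = -4*(21 + (1/2)*3*(7 + 2*3)) = -4*(21 + (1/2)*3*(7 + 6)) = -4*(21 + (1/2)*3*13) = -4*(21 + 39/2) = -4*81/2 = -162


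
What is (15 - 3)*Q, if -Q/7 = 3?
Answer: -252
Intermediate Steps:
Q = -21 (Q = -7*3 = -21)
(15 - 3)*Q = (15 - 3)*(-21) = 12*(-21) = -252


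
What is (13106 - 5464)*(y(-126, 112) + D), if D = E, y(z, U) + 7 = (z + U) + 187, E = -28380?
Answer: -215611388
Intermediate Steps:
y(z, U) = 180 + U + z (y(z, U) = -7 + ((z + U) + 187) = -7 + ((U + z) + 187) = -7 + (187 + U + z) = 180 + U + z)
D = -28380
(13106 - 5464)*(y(-126, 112) + D) = (13106 - 5464)*((180 + 112 - 126) - 28380) = 7642*(166 - 28380) = 7642*(-28214) = -215611388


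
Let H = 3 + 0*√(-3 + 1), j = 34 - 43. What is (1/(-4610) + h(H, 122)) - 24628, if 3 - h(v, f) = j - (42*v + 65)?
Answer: -112599251/4610 ≈ -24425.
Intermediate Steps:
j = -9
H = 3 (H = 3 + 0*√(-2) = 3 + 0*(I*√2) = 3 + 0 = 3)
h(v, f) = 77 + 42*v (h(v, f) = 3 - (-9 - (42*v + 65)) = 3 - (-9 - (65 + 42*v)) = 3 - (-9 + (-65 - 42*v)) = 3 - (-74 - 42*v) = 3 + (74 + 42*v) = 77 + 42*v)
(1/(-4610) + h(H, 122)) - 24628 = (1/(-4610) + (77 + 42*3)) - 24628 = (-1/4610 + (77 + 126)) - 24628 = (-1/4610 + 203) - 24628 = 935829/4610 - 24628 = -112599251/4610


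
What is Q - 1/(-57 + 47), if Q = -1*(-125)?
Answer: 1251/10 ≈ 125.10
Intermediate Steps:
Q = 125
Q - 1/(-57 + 47) = 125 - 1/(-57 + 47) = 125 - 1/(-10) = 125 - 1*(-1/10) = 125 + 1/10 = 1251/10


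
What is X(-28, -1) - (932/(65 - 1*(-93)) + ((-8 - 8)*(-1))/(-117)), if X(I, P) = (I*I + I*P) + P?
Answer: 7442815/9243 ≈ 805.24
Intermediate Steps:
X(I, P) = P + I² + I*P (X(I, P) = (I² + I*P) + P = P + I² + I*P)
X(-28, -1) - (932/(65 - 1*(-93)) + ((-8 - 8)*(-1))/(-117)) = (-1 + (-28)² - 28*(-1)) - (932/(65 - 1*(-93)) + ((-8 - 8)*(-1))/(-117)) = (-1 + 784 + 28) - (932/(65 + 93) - 16*(-1)*(-1/117)) = 811 - (932/158 + 16*(-1/117)) = 811 - (932*(1/158) - 16/117) = 811 - (466/79 - 16/117) = 811 - 1*53258/9243 = 811 - 53258/9243 = 7442815/9243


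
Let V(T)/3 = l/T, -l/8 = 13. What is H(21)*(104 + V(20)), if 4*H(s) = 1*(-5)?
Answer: -221/2 ≈ -110.50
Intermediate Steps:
l = -104 (l = -8*13 = -104)
H(s) = -5/4 (H(s) = (1*(-5))/4 = (¼)*(-5) = -5/4)
V(T) = -312/T (V(T) = 3*(-104/T) = -312/T)
H(21)*(104 + V(20)) = -5*(104 - 312/20)/4 = -5*(104 - 312*1/20)/4 = -5*(104 - 78/5)/4 = -5/4*442/5 = -221/2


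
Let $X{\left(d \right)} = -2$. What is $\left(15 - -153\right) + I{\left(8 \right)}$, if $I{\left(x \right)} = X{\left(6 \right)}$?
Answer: $166$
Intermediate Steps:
$I{\left(x \right)} = -2$
$\left(15 - -153\right) + I{\left(8 \right)} = \left(15 - -153\right) - 2 = \left(15 + 153\right) - 2 = 168 - 2 = 166$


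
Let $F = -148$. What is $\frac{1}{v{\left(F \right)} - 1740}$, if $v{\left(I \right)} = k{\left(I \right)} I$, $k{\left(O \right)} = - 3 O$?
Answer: $- \frac{1}{67452} \approx -1.4825 \cdot 10^{-5}$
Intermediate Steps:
$v{\left(I \right)} = - 3 I^{2}$ ($v{\left(I \right)} = - 3 I I = - 3 I^{2}$)
$\frac{1}{v{\left(F \right)} - 1740} = \frac{1}{- 3 \left(-148\right)^{2} - 1740} = \frac{1}{\left(-3\right) 21904 - 1740} = \frac{1}{-65712 - 1740} = \frac{1}{-67452} = - \frac{1}{67452}$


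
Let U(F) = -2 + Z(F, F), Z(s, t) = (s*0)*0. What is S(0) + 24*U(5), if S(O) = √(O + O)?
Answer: -48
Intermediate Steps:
Z(s, t) = 0 (Z(s, t) = 0*0 = 0)
S(O) = √2*√O (S(O) = √(2*O) = √2*√O)
U(F) = -2 (U(F) = -2 + 0 = -2)
S(0) + 24*U(5) = √2*√0 + 24*(-2) = √2*0 - 48 = 0 - 48 = -48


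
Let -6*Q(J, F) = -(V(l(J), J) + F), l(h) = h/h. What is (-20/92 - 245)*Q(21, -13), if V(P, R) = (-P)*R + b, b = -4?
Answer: 35720/23 ≈ 1553.0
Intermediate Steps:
l(h) = 1
V(P, R) = -4 - P*R (V(P, R) = (-P)*R - 4 = -P*R - 4 = -4 - P*R)
Q(J, F) = -⅔ - J/6 + F/6 (Q(J, F) = -(-1)*((-4 - 1*1*J) + F)/6 = -(-1)*((-4 - J) + F)/6 = -(-1)*(-4 + F - J)/6 = -(4 + J - F)/6 = -⅔ - J/6 + F/6)
(-20/92 - 245)*Q(21, -13) = (-20/92 - 245)*(-⅔ - ⅙*21 + (⅙)*(-13)) = (-20*1/92 - 245)*(-⅔ - 7/2 - 13/6) = (-5/23 - 245)*(-19/3) = -5640/23*(-19/3) = 35720/23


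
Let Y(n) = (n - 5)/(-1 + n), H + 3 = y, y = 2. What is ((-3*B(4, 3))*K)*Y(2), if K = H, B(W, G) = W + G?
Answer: -63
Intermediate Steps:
B(W, G) = G + W
H = -1 (H = -3 + 2 = -1)
K = -1
Y(n) = (-5 + n)/(-1 + n)
((-3*B(4, 3))*K)*Y(2) = (-3*(3 + 4)*(-1))*((-5 + 2)/(-1 + 2)) = (-3*7*(-1))*(-3/1) = (-21*(-1))*(1*(-3)) = 21*(-3) = -63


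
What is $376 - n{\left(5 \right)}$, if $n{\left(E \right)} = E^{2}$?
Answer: $351$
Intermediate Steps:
$376 - n{\left(5 \right)} = 376 - 5^{2} = 376 - 25 = 351$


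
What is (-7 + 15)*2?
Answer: 16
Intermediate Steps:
(-7 + 15)*2 = 8*2 = 16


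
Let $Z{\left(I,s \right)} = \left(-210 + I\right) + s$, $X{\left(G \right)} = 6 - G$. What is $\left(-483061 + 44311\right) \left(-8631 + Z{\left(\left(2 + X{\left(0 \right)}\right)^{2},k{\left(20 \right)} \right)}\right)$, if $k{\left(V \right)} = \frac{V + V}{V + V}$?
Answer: $3850470000$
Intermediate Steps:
$k{\left(V \right)} = 1$ ($k{\left(V \right)} = \frac{2 V}{2 V} = 2 V \frac{1}{2 V} = 1$)
$Z{\left(I,s \right)} = -210 + I + s$
$\left(-483061 + 44311\right) \left(-8631 + Z{\left(\left(2 + X{\left(0 \right)}\right)^{2},k{\left(20 \right)} \right)}\right) = \left(-483061 + 44311\right) \left(-8631 + \left(-210 + \left(2 + \left(6 - 0\right)\right)^{2} + 1\right)\right) = - 438750 \left(-8631 + \left(-210 + \left(2 + \left(6 + 0\right)\right)^{2} + 1\right)\right) = - 438750 \left(-8631 + \left(-210 + \left(2 + 6\right)^{2} + 1\right)\right) = - 438750 \left(-8631 + \left(-210 + 8^{2} + 1\right)\right) = - 438750 \left(-8631 + \left(-210 + 64 + 1\right)\right) = - 438750 \left(-8631 - 145\right) = \left(-438750\right) \left(-8776\right) = 3850470000$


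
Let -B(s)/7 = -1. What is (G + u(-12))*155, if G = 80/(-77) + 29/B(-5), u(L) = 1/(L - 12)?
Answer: 877145/1848 ≈ 474.65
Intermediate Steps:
u(L) = 1/(-12 + L)
B(s) = 7 (B(s) = -7*(-1) = 7)
G = 239/77 (G = 80/(-77) + 29/7 = 80*(-1/77) + 29*(⅐) = -80/77 + 29/7 = 239/77 ≈ 3.1039)
(G + u(-12))*155 = (239/77 + 1/(-12 - 12))*155 = (239/77 + 1/(-24))*155 = (239/77 - 1/24)*155 = (5659/1848)*155 = 877145/1848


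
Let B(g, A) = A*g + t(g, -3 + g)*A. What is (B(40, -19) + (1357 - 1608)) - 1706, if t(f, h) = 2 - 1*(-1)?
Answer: -2774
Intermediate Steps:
t(f, h) = 3 (t(f, h) = 2 + 1 = 3)
B(g, A) = 3*A + A*g (B(g, A) = A*g + 3*A = 3*A + A*g)
(B(40, -19) + (1357 - 1608)) - 1706 = (-19*(3 + 40) + (1357 - 1608)) - 1706 = (-19*43 - 251) - 1706 = (-817 - 251) - 1706 = -1068 - 1706 = -2774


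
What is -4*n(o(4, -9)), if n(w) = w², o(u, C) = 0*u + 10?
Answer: -400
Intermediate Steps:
o(u, C) = 10 (o(u, C) = 0 + 10 = 10)
-4*n(o(4, -9)) = -4*10² = -4*100 = -400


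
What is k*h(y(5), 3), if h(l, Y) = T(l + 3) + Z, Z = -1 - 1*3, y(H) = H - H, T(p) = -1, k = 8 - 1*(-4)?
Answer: -60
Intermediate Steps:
k = 12 (k = 8 + 4 = 12)
y(H) = 0
Z = -4 (Z = -1 - 3 = -4)
h(l, Y) = -5 (h(l, Y) = -1 - 4 = -5)
k*h(y(5), 3) = 12*(-5) = -60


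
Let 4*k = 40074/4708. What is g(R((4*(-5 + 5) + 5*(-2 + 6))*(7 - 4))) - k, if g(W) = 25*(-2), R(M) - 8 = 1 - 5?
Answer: -490837/9416 ≈ -52.128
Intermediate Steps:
R(M) = 4 (R(M) = 8 + (1 - 5) = 8 - 4 = 4)
g(W) = -50
k = 20037/9416 (k = (40074/4708)/4 = (40074*(1/4708))/4 = (1/4)*(20037/2354) = 20037/9416 ≈ 2.1280)
g(R((4*(-5 + 5) + 5*(-2 + 6))*(7 - 4))) - k = -50 - 1*20037/9416 = -50 - 20037/9416 = -490837/9416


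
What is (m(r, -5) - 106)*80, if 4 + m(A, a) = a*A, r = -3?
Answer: -7600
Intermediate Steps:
m(A, a) = -4 + A*a (m(A, a) = -4 + a*A = -4 + A*a)
(m(r, -5) - 106)*80 = ((-4 - 3*(-5)) - 106)*80 = ((-4 + 15) - 106)*80 = (11 - 106)*80 = -95*80 = -7600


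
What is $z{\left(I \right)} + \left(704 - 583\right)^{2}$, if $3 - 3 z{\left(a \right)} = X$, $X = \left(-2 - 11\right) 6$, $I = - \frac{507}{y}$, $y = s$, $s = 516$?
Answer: $14668$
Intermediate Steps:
$y = 516$
$I = - \frac{169}{172}$ ($I = - \frac{507}{516} = \left(-507\right) \frac{1}{516} = - \frac{169}{172} \approx -0.98256$)
$X = -78$ ($X = \left(-13\right) 6 = -78$)
$z{\left(a \right)} = 27$ ($z{\left(a \right)} = 1 - -26 = 1 + 26 = 27$)
$z{\left(I \right)} + \left(704 - 583\right)^{2} = 27 + \left(704 - 583\right)^{2} = 27 + 121^{2} = 27 + 14641 = 14668$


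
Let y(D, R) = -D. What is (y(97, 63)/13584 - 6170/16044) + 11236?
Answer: 204058960559/18161808 ≈ 11236.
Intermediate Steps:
(y(97, 63)/13584 - 6170/16044) + 11236 = (-1*97/13584 - 6170/16044) + 11236 = (-97*1/13584 - 6170*1/16044) + 11236 = (-97/13584 - 3085/8022) + 11236 = -7114129/18161808 + 11236 = 204058960559/18161808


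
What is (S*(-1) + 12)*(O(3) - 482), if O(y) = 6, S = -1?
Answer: -6188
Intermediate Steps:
(S*(-1) + 12)*(O(3) - 482) = (-1*(-1) + 12)*(6 - 482) = (1 + 12)*(-476) = 13*(-476) = -6188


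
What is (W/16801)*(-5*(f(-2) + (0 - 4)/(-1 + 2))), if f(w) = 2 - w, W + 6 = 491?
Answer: 0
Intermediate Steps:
W = 485 (W = -6 + 491 = 485)
(W/16801)*(-5*(f(-2) + (0 - 4)/(-1 + 2))) = (485/16801)*(-5*((2 - 1*(-2)) + (0 - 4)/(-1 + 2))) = (485*(1/16801))*(-5*((2 + 2) - 4/1)) = 485*(-5*(4 - 4*1))/16801 = 485*(-5*(4 - 4))/16801 = 485*(-5*0)/16801 = (485/16801)*0 = 0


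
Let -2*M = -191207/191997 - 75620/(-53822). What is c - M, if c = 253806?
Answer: 2622747666939397/10333662534 ≈ 2.5381e+5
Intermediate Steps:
M = -2113834993/10333662534 (M = -(-191207/191997 - 75620/(-53822))/2 = -(-191207*1/191997 - 75620*(-1/53822))/2 = -(-191207/191997 + 37810/26911)/2 = -1/2*2113834993/5166831267 = -2113834993/10333662534 ≈ -0.20456)
c - M = 253806 - 1*(-2113834993/10333662534) = 253806 + 2113834993/10333662534 = 2622747666939397/10333662534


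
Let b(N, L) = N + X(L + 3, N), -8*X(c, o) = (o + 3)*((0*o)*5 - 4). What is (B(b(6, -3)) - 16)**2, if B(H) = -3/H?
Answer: 12996/49 ≈ 265.22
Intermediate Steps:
X(c, o) = 3/2 + o/2 (X(c, o) = -(o + 3)*((0*o)*5 - 4)/8 = -(3 + o)*(0*5 - 4)/8 = -(3 + o)*(0 - 4)/8 = -(3 + o)*(-4)/8 = -(-12 - 4*o)/8 = 3/2 + o/2)
b(N, L) = 3/2 + 3*N/2 (b(N, L) = N + (3/2 + N/2) = 3/2 + 3*N/2)
(B(b(6, -3)) - 16)**2 = (-3/(3/2 + (3/2)*6) - 16)**2 = (-3/(3/2 + 9) - 16)**2 = (-3/21/2 - 16)**2 = (-3*2/21 - 16)**2 = (-2/7 - 16)**2 = (-114/7)**2 = 12996/49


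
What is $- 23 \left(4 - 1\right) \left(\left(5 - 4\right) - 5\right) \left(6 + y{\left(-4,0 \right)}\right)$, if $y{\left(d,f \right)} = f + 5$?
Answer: $3036$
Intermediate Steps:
$y{\left(d,f \right)} = 5 + f$
$- 23 \left(4 - 1\right) \left(\left(5 - 4\right) - 5\right) \left(6 + y{\left(-4,0 \right)}\right) = - 23 \left(4 - 1\right) \left(\left(5 - 4\right) - 5\right) \left(6 + \left(5 + 0\right)\right) = - 23 \cdot 3 \left(\left(5 - 4\right) - 5\right) \left(6 + 5\right) = - 23 \cdot 3 \left(1 - 5\right) 11 = - 23 \cdot 3 \left(-4\right) 11 = - 23 \left(\left(-12\right) 11\right) = \left(-23\right) \left(-132\right) = 3036$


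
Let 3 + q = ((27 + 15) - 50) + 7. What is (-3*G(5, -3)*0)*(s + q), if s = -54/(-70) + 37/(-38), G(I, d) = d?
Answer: 0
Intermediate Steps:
s = -269/1330 (s = -54*(-1/70) + 37*(-1/38) = 27/35 - 37/38 = -269/1330 ≈ -0.20226)
q = -4 (q = -3 + (((27 + 15) - 50) + 7) = -3 + ((42 - 50) + 7) = -3 + (-8 + 7) = -3 - 1 = -4)
(-3*G(5, -3)*0)*(s + q) = (-3*(-3)*0)*(-269/1330 - 4) = (9*0)*(-5589/1330) = 0*(-5589/1330) = 0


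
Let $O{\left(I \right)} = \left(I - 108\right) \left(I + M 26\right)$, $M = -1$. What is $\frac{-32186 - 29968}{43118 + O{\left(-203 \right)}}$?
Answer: $- \frac{62154}{114337} \approx -0.5436$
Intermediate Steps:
$O{\left(I \right)} = \left(-108 + I\right) \left(-26 + I\right)$ ($O{\left(I \right)} = \left(I - 108\right) \left(I - 26\right) = \left(-108 + I\right) \left(I - 26\right) = \left(-108 + I\right) \left(-26 + I\right)$)
$\frac{-32186 - 29968}{43118 + O{\left(-203 \right)}} = \frac{-32186 - 29968}{43118 + \left(2808 + \left(-203\right)^{2} - -27202\right)} = - \frac{62154}{43118 + \left(2808 + 41209 + 27202\right)} = - \frac{62154}{43118 + 71219} = - \frac{62154}{114337}$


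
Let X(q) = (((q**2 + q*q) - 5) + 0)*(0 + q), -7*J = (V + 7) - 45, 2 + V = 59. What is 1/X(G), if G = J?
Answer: -343/9063 ≈ -0.037846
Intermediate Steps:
V = 57 (V = -2 + 59 = 57)
J = -19/7 (J = -((57 + 7) - 45)/7 = -(64 - 45)/7 = -1/7*19 = -19/7 ≈ -2.7143)
G = -19/7 ≈ -2.7143
X(q) = q*(-5 + 2*q**2) (X(q) = (((q**2 + q**2) - 5) + 0)*q = ((2*q**2 - 5) + 0)*q = ((-5 + 2*q**2) + 0)*q = (-5 + 2*q**2)*q = q*(-5 + 2*q**2))
1/X(G) = 1/(-19*(-5 + 2*(-19/7)**2)/7) = 1/(-19*(-5 + 2*(361/49))/7) = 1/(-19*(-5 + 722/49)/7) = 1/(-19/7*477/49) = 1/(-9063/343) = -343/9063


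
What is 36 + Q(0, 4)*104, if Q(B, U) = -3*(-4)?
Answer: 1284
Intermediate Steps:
Q(B, U) = 12
36 + Q(0, 4)*104 = 36 + 12*104 = 36 + 1248 = 1284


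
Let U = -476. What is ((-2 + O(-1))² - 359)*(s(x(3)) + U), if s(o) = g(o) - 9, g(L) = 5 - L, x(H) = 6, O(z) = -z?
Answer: 173988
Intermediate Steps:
s(o) = -4 - o (s(o) = (5 - o) - 9 = -4 - o)
((-2 + O(-1))² - 359)*(s(x(3)) + U) = ((-2 - 1*(-1))² - 359)*((-4 - 1*6) - 476) = ((-2 + 1)² - 359)*((-4 - 6) - 476) = ((-1)² - 359)*(-10 - 476) = (1 - 359)*(-486) = -358*(-486) = 173988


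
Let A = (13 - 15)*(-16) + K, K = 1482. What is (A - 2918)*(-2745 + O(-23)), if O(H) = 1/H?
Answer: 88642944/23 ≈ 3.8540e+6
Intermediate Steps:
A = 1514 (A = (13 - 15)*(-16) + 1482 = -2*(-16) + 1482 = 32 + 1482 = 1514)
(A - 2918)*(-2745 + O(-23)) = (1514 - 2918)*(-2745 + 1/(-23)) = -1404*(-2745 - 1/23) = -1404*(-63136/23) = 88642944/23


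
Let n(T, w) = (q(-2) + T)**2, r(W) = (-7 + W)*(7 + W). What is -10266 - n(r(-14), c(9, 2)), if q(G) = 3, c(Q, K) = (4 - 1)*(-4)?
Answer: -32766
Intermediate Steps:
c(Q, K) = -12 (c(Q, K) = 3*(-4) = -12)
n(T, w) = (3 + T)**2
-10266 - n(r(-14), c(9, 2)) = -10266 - (3 + (-49 + (-14)**2))**2 = -10266 - (3 + (-49 + 196))**2 = -10266 - (3 + 147)**2 = -10266 - 1*150**2 = -10266 - 1*22500 = -10266 - 22500 = -32766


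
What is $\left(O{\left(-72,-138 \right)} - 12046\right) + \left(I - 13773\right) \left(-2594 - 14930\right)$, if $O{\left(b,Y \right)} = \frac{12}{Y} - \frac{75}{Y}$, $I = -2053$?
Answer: $\frac{12756847809}{46} \approx 2.7732 \cdot 10^{8}$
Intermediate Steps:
$O{\left(b,Y \right)} = - \frac{63}{Y}$
$\left(O{\left(-72,-138 \right)} - 12046\right) + \left(I - 13773\right) \left(-2594 - 14930\right) = \left(- \frac{63}{-138} - 12046\right) + \left(-2053 - 13773\right) \left(-2594 - 14930\right) = \left(\left(-63\right) \left(- \frac{1}{138}\right) - 12046\right) - -277334824 = \left(\frac{21}{46} - 12046\right) + 277334824 = - \frac{554095}{46} + 277334824 = \frac{12756847809}{46}$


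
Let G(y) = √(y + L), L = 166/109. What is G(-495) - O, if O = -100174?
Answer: 100174 + 19*I*√16241/109 ≈ 1.0017e+5 + 22.214*I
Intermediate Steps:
L = 166/109 (L = 166*(1/109) = 166/109 ≈ 1.5229)
G(y) = √(166/109 + y) (G(y) = √(y + 166/109) = √(166/109 + y))
G(-495) - O = √(18094 + 11881*(-495))/109 - 1*(-100174) = √(18094 - 5881095)/109 + 100174 = √(-5863001)/109 + 100174 = (19*I*√16241)/109 + 100174 = 19*I*√16241/109 + 100174 = 100174 + 19*I*√16241/109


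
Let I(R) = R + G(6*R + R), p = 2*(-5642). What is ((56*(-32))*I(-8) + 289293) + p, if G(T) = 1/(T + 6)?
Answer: 7309521/25 ≈ 2.9238e+5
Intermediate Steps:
G(T) = 1/(6 + T)
p = -11284
I(R) = R + 1/(6 + 7*R) (I(R) = R + 1/(6 + (6*R + R)) = R + 1/(6 + 7*R))
((56*(-32))*I(-8) + 289293) + p = ((56*(-32))*(-8 + 1/(6 + 7*(-8))) + 289293) - 11284 = (-1792*(-8 + 1/(6 - 56)) + 289293) - 11284 = (-1792*(-8 + 1/(-50)) + 289293) - 11284 = (-1792*(-8 - 1/50) + 289293) - 11284 = (-1792*(-401/50) + 289293) - 11284 = (359296/25 + 289293) - 11284 = 7591621/25 - 11284 = 7309521/25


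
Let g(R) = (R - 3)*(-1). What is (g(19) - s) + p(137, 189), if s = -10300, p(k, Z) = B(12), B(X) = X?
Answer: 10296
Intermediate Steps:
p(k, Z) = 12
g(R) = 3 - R (g(R) = (-3 + R)*(-1) = 3 - R)
(g(19) - s) + p(137, 189) = ((3 - 1*19) - 1*(-10300)) + 12 = ((3 - 19) + 10300) + 12 = (-16 + 10300) + 12 = 10284 + 12 = 10296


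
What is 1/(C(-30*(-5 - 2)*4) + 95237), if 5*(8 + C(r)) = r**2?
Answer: 1/236349 ≈ 4.2310e-6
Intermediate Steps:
C(r) = -8 + r**2/5
1/(C(-30*(-5 - 2)*4) + 95237) = 1/((-8 + (-30*(-5 - 2)*4)**2/5) + 95237) = 1/((-8 + (-(-210)*4)**2/5) + 95237) = 1/((-8 + (-30*(-28))**2/5) + 95237) = 1/((-8 + (1/5)*840**2) + 95237) = 1/((-8 + (1/5)*705600) + 95237) = 1/((-8 + 141120) + 95237) = 1/(141112 + 95237) = 1/236349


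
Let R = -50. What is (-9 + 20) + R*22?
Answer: -1089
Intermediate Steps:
(-9 + 20) + R*22 = (-9 + 20) - 50*22 = 11 - 1100 = -1089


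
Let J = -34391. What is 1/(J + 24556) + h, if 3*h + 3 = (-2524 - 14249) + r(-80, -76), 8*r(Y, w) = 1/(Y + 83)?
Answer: -3959797277/708120 ≈ -5592.0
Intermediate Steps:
r(Y, w) = 1/(8*(83 + Y)) (r(Y, w) = 1/(8*(Y + 83)) = 1/(8*(83 + Y)))
h = -402623/72 (h = -1 + ((-2524 - 14249) + 1/(8*(83 - 80)))/3 = -1 + (-16773 + (⅛)/3)/3 = -1 + (-16773 + (⅛)*(⅓))/3 = -1 + (-16773 + 1/24)/3 = -1 + (⅓)*(-402551/24) = -1 - 402551/72 = -402623/72 ≈ -5592.0)
1/(J + 24556) + h = 1/(-34391 + 24556) - 402623/72 = 1/(-9835) - 402623/72 = -1/9835 - 402623/72 = -3959797277/708120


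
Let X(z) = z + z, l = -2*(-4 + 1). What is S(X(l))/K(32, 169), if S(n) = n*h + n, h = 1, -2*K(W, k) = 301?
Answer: -48/301 ≈ -0.15947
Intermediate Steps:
K(W, k) = -301/2 (K(W, k) = -½*301 = -301/2)
l = 6 (l = -2*(-3) = 6)
X(z) = 2*z
S(n) = 2*n (S(n) = n*1 + n = n + n = 2*n)
S(X(l))/K(32, 169) = (2*(2*6))/(-301/2) = (2*12)*(-2/301) = 24*(-2/301) = -48/301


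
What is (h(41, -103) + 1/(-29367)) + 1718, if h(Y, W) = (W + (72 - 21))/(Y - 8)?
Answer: 554468527/323037 ≈ 1716.4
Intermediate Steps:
h(Y, W) = (51 + W)/(-8 + Y) (h(Y, W) = (W + 51)/(-8 + Y) = (51 + W)/(-8 + Y))
(h(41, -103) + 1/(-29367)) + 1718 = ((51 - 103)/(-8 + 41) + 1/(-29367)) + 1718 = (-52/33 - 1/29367) + 1718 = -509039/323037 + 1718 = 554468527/323037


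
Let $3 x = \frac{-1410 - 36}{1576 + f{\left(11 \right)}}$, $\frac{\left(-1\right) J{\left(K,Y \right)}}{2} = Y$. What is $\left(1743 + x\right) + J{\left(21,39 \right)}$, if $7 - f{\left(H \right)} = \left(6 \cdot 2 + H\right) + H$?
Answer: $\frac{2578603}{1549} \approx 1664.7$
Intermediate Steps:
$J{\left(K,Y \right)} = - 2 Y$
$f{\left(H \right)} = -5 - 2 H$ ($f{\left(H \right)} = 7 - \left(\left(6 \cdot 2 + H\right) + H\right) = 7 - \left(\left(12 + H\right) + H\right) = 7 - \left(12 + 2 H\right) = -5 - 2 H$)
$x = - \frac{482}{1549}$ ($x = \frac{\left(-1410 - 36\right) \frac{1}{1576 - 27}}{3} = \frac{\left(-1446\right) \frac{1}{1576 - 27}}{3} = \frac{\left(-1446\right) \frac{1}{1549}}{3} = \frac{1}{3} \left(- \frac{1446}{1549}\right) = - \frac{482}{1549} \approx -0.31117$)
$\left(1743 + x\right) + J{\left(21,39 \right)} = \left(1743 - \frac{482}{1549}\right) - 78 = \frac{2699425}{1549} - 78 = \frac{2578603}{1549}$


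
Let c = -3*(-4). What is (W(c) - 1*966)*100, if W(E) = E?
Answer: -95400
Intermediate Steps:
c = 12
(W(c) - 1*966)*100 = (12 - 1*966)*100 = (12 - 966)*100 = -954*100 = -95400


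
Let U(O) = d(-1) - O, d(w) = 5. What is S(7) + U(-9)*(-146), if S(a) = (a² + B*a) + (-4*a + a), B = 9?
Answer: -1953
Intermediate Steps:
U(O) = 5 - O
S(a) = a² + 6*a (S(a) = (a² + 9*a) + (-4*a + a) = (a² + 9*a) - 3*a = a² + 6*a)
S(7) + U(-9)*(-146) = 7*(6 + 7) + (5 - 1*(-9))*(-146) = 7*13 + (5 + 9)*(-146) = 91 + 14*(-146) = 91 - 2044 = -1953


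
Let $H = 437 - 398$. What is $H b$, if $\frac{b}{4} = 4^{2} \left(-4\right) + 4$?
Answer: $-9360$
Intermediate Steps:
$b = -240$ ($b = 4 \left(4^{2} \left(-4\right) + 4\right) = 4 \left(16 \left(-4\right) + 4\right) = 4 \left(-64 + 4\right) = 4 \left(-60\right) = -240$)
$H = 39$
$H b = 39 \left(-240\right) = -9360$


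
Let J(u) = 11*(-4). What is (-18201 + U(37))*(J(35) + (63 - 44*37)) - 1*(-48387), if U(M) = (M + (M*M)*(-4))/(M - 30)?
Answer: 30583989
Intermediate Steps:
U(M) = (M - 4*M²)/(-30 + M) (U(M) = (M + M²*(-4))/(-30 + M) = (M - 4*M²)/(-30 + M))
J(u) = -44
(-18201 + U(37))*(J(35) + (63 - 44*37)) - 1*(-48387) = (-18201 + 37*(1 - 4*37)/(-30 + 37))*(-44 + (63 - 44*37)) - 1*(-48387) = (-18201 + 37*(1 - 148)/7)*(-44 + (63 - 1628)) + 48387 = (-18201 + 37*(⅐)*(-147))*(-44 - 1565) + 48387 = (-18201 - 777)*(-1609) + 48387 = -18978*(-1609) + 48387 = 30535602 + 48387 = 30583989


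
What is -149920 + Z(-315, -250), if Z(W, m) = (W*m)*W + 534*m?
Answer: -25089670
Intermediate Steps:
Z(W, m) = 534*m + m*W**2 (Z(W, m) = m*W**2 + 534*m = 534*m + m*W**2)
-149920 + Z(-315, -250) = -149920 - 250*(534 + (-315)**2) = -149920 - 250*(534 + 99225) = -149920 - 250*99759 = -149920 - 24939750 = -25089670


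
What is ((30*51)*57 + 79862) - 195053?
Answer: -27981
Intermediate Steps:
((30*51)*57 + 79862) - 195053 = (1530*57 + 79862) - 195053 = (87210 + 79862) - 195053 = 167072 - 195053 = -27981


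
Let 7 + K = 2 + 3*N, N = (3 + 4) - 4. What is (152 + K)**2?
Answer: 24336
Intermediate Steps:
N = 3 (N = 7 - 4 = 3)
K = 4 (K = -7 + (2 + 3*3) = -7 + (2 + 9) = -7 + 11 = 4)
(152 + K)**2 = (152 + 4)**2 = 156**2 = 24336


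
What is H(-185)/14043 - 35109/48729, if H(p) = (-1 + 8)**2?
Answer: -163549322/228100449 ≈ -0.71701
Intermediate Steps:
H(p) = 49 (H(p) = 7**2 = 49)
H(-185)/14043 - 35109/48729 = 49/14043 - 35109/48729 = 49*(1/14043) - 35109*1/48729 = 49/14043 - 11703/16243 = -163549322/228100449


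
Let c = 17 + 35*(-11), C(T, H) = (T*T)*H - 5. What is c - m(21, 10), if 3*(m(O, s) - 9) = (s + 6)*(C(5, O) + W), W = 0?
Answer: -9451/3 ≈ -3150.3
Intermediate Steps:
C(T, H) = -5 + H*T**2 (C(T, H) = T**2*H - 5 = H*T**2 - 5 = -5 + H*T**2)
c = -368 (c = 17 - 385 = -368)
m(O, s) = 9 + (-5 + 25*O)*(6 + s)/3 (m(O, s) = 9 + ((s + 6)*((-5 + O*5**2) + 0))/3 = 9 + ((6 + s)*((-5 + O*25) + 0))/3 = 9 + ((6 + s)*((-5 + 25*O) + 0))/3 = 9 + ((6 + s)*(-5 + 25*O))/3 = 9 + ((-5 + 25*O)*(6 + s))/3 = 9 + (-5 + 25*O)*(6 + s)/3)
c - m(21, 10) = -368 - (-1 + 50*21 + (5/3)*10*(-1 + 5*21)) = -368 - (-1 + 1050 + (5/3)*10*(-1 + 105)) = -368 - (-1 + 1050 + (5/3)*10*104) = -368 - (-1 + 1050 + 5200/3) = -368 - 1*8347/3 = -368 - 8347/3 = -9451/3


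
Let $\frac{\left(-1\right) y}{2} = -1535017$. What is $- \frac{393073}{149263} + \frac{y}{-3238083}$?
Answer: $- \frac{1731045484001}{483325982829} \approx -3.5815$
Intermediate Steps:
$y = 3070034$ ($y = \left(-2\right) \left(-1535017\right) = 3070034$)
$- \frac{393073}{149263} + \frac{y}{-3238083} = - \frac{393073}{149263} + \frac{3070034}{-3238083} = \left(-393073\right) \frac{1}{149263} + 3070034 \left(- \frac{1}{3238083}\right) = - \frac{393073}{149263} - \frac{3070034}{3238083} = - \frac{1731045484001}{483325982829}$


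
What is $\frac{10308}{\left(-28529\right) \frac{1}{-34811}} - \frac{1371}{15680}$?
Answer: $\frac{5626443322581}{447334720} \approx 12578.0$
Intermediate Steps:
$\frac{10308}{\left(-28529\right) \frac{1}{-34811}} - \frac{1371}{15680} = \frac{10308}{\left(-28529\right) \left(- \frac{1}{34811}\right)} - \frac{1371}{15680} = \frac{10308}{\frac{28529}{34811}} - \frac{1371}{15680} = 10308 \cdot \frac{34811}{28529} - \frac{1371}{15680} = \frac{358831788}{28529} - \frac{1371}{15680} = \frac{5626443322581}{447334720}$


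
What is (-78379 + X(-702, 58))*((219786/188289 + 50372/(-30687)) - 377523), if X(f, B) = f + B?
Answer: 120458436670594995/4037753 ≈ 2.9833e+10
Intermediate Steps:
X(f, B) = B + f
(-78379 + X(-702, 58))*((219786/188289 + 50372/(-30687)) - 377523) = (-78379 + (58 - 702))*((219786/188289 + 50372/(-30687)) - 377523) = (-78379 - 644)*((219786*(1/188289) + 50372*(-1/30687)) - 377523) = -79023*((73262/62763 - 50372/30687) - 377523) = -79023*(-101478538/214000909 - 377523) = -79023*(-80790366646945/214000909) = 120458436670594995/4037753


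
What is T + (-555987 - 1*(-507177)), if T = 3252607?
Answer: 3203797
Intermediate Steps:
T + (-555987 - 1*(-507177)) = 3252607 + (-555987 - 1*(-507177)) = 3252607 + (-555987 + 507177) = 3252607 - 48810 = 3203797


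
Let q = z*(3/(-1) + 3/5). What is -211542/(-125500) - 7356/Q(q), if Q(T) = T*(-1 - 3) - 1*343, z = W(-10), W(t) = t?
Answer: 508022469/27547250 ≈ 18.442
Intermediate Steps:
z = -10
q = 24 (q = -10*(3/(-1) + 3/5) = -10*(3*(-1) + 3*(1/5)) = -10*(-3 + 3/5) = -10*(-12/5) = 24)
Q(T) = -343 - 4*T (Q(T) = T*(-4) - 343 = -4*T - 343 = -343 - 4*T)
-211542/(-125500) - 7356/Q(q) = -211542/(-125500) - 7356/(-343 - 4*24) = -211542*(-1/125500) - 7356/(-343 - 96) = 105771/62750 - 7356/(-439) = 105771/62750 - 7356*(-1/439) = 105771/62750 + 7356/439 = 508022469/27547250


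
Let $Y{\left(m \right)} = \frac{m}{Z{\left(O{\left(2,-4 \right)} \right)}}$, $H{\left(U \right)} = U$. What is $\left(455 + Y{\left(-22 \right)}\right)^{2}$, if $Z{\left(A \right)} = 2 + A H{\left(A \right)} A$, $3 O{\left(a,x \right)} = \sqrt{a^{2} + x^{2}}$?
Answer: $\frac{343952250976}{1615441} - \frac{6965529120 \sqrt{5}}{1615441} \approx 2.0327 \cdot 10^{5}$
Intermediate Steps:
$O{\left(a,x \right)} = \frac{\sqrt{a^{2} + x^{2}}}{3}$
$Z{\left(A \right)} = 2 + A^{3}$ ($Z{\left(A \right)} = 2 + A A A = 2 + A^{2} A = 2 + A^{3}$)
$Y{\left(m \right)} = \frac{m}{2 + \frac{40 \sqrt{5}}{27}}$ ($Y{\left(m \right)} = \frac{m}{2 + \left(\frac{\sqrt{2^{2} + \left(-4\right)^{2}}}{3}\right)^{3}} = \frac{m}{2 + \left(\frac{\sqrt{4 + 16}}{3}\right)^{3}} = \frac{m}{2 + \left(\frac{\sqrt{20}}{3}\right)^{3}} = \frac{m}{2 + \left(\frac{2 \sqrt{5}}{3}\right)^{3}} = \frac{m}{2 + \frac{40 \sqrt{5}}{27}}$)
$\left(455 + Y{\left(-22 \right)}\right)^{2} = \left(455 + \left(\left(- \frac{729}{2542}\right) \left(-22\right) + \frac{270}{1271} \left(-22\right) \sqrt{5}\right)\right)^{2} = \left(455 + \left(\frac{8019}{1271} - \frac{5940 \sqrt{5}}{1271}\right)\right)^{2} = \left(\frac{586324}{1271} - \frac{5940 \sqrt{5}}{1271}\right)^{2}$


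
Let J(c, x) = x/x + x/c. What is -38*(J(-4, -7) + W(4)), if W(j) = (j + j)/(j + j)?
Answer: -285/2 ≈ -142.50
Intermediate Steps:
J(c, x) = 1 + x/c
W(j) = 1 (W(j) = (2*j)/((2*j)) = (2*j)*(1/(2*j)) = 1)
-38*(J(-4, -7) + W(4)) = -38*((-4 - 7)/(-4) + 1) = -38*(-¼*(-11) + 1) = -38*(11/4 + 1) = -38*15/4 = -285/2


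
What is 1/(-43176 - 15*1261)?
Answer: -1/62091 ≈ -1.6105e-5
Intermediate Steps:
1/(-43176 - 15*1261) = 1/(-43176 - 18915) = 1/(-62091) = -1/62091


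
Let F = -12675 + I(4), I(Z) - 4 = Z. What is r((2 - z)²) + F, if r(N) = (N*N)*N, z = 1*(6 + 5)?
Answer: 518774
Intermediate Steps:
I(Z) = 4 + Z
z = 11 (z = 1*11 = 11)
r(N) = N³ (r(N) = N²*N = N³)
F = -12667 (F = -12675 + (4 + 4) = -12675 + 8 = -12667)
r((2 - z)²) + F = ((2 - 1*11)²)³ - 12667 = ((2 - 11)²)³ - 12667 = ((-9)²)³ - 12667 = 81³ - 12667 = 531441 - 12667 = 518774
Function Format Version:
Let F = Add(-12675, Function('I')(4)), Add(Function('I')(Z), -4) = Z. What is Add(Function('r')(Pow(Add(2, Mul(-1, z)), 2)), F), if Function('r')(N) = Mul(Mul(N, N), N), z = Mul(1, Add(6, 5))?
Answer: 518774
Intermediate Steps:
Function('I')(Z) = Add(4, Z)
z = 11 (z = Mul(1, 11) = 11)
Function('r')(N) = Pow(N, 3) (Function('r')(N) = Mul(Pow(N, 2), N) = Pow(N, 3))
F = -12667 (F = Add(-12675, Add(4, 4)) = Add(-12675, 8) = -12667)
Add(Function('r')(Pow(Add(2, Mul(-1, z)), 2)), F) = Add(Pow(Pow(Add(2, Mul(-1, 11)), 2), 3), -12667) = Add(Pow(Pow(Add(2, -11), 2), 3), -12667) = Add(Pow(Pow(-9, 2), 3), -12667) = Add(Pow(81, 3), -12667) = Add(531441, -12667) = 518774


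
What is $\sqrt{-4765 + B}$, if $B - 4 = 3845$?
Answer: $2 i \sqrt{229} \approx 30.266 i$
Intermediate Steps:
$B = 3849$ ($B = 4 + 3845 = 3849$)
$\sqrt{-4765 + B} = \sqrt{-4765 + 3849} = \sqrt{-916} = 2 i \sqrt{229}$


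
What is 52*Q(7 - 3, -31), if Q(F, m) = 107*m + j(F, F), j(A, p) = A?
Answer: -172276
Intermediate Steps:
Q(F, m) = F + 107*m (Q(F, m) = 107*m + F = F + 107*m)
52*Q(7 - 3, -31) = 52*((7 - 3) + 107*(-31)) = 52*(4 - 3317) = 52*(-3313) = -172276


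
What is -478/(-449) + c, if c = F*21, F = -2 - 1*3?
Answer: -46667/449 ≈ -103.94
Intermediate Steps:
F = -5 (F = -2 - 3 = -5)
c = -105 (c = -5*21 = -105)
-478/(-449) + c = -478/(-449) - 105 = -478*(-1/449) - 105 = 478/449 - 105 = -46667/449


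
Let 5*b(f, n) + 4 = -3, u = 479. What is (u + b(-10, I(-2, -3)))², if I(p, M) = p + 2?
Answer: 5702544/25 ≈ 2.2810e+5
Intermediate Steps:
I(p, M) = 2 + p
b(f, n) = -7/5 (b(f, n) = -⅘ + (⅕)*(-3) = -⅘ - ⅗ = -7/5)
(u + b(-10, I(-2, -3)))² = (479 - 7/5)² = (2388/5)² = 5702544/25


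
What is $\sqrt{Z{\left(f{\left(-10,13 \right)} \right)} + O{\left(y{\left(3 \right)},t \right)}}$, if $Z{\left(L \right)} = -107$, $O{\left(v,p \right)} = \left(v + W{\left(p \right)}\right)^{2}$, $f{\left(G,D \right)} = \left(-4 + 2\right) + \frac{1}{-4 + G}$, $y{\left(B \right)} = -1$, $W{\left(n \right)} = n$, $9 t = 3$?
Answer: $\frac{i \sqrt{959}}{3} \approx 10.323 i$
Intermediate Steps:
$t = \frac{1}{3}$ ($t = \frac{1}{9} \cdot 3 = \frac{1}{3} \approx 0.33333$)
$f{\left(G,D \right)} = -2 + \frac{1}{-4 + G}$
$O{\left(v,p \right)} = \left(p + v\right)^{2}$ ($O{\left(v,p \right)} = \left(v + p\right)^{2} = \left(p + v\right)^{2}$)
$\sqrt{Z{\left(f{\left(-10,13 \right)} \right)} + O{\left(y{\left(3 \right)},t \right)}} = \sqrt{-107 + \left(\frac{1}{3} - 1\right)^{2}} = \sqrt{-107 + \left(- \frac{2}{3}\right)^{2}} = \sqrt{-107 + \frac{4}{9}} = \sqrt{- \frac{959}{9}} = \frac{i \sqrt{959}}{3}$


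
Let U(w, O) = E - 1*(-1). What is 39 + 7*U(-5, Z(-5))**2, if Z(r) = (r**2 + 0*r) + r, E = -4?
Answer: 102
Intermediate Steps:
Z(r) = r + r**2 (Z(r) = (r**2 + 0) + r = r**2 + r = r + r**2)
U(w, O) = -3 (U(w, O) = -4 - 1*(-1) = -4 + 1 = -3)
39 + 7*U(-5, Z(-5))**2 = 39 + 7*(-3)**2 = 39 + 7*9 = 39 + 63 = 102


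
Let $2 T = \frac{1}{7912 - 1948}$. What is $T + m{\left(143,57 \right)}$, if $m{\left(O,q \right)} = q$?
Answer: $\frac{679897}{11928} \approx 57.0$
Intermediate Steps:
$T = \frac{1}{11928}$ ($T = \frac{1}{2 \left(7912 - 1948\right)} = \frac{1}{2 \cdot 5964} = \frac{1}{2} \cdot \frac{1}{5964} = \frac{1}{11928} \approx 8.3836 \cdot 10^{-5}$)
$T + m{\left(143,57 \right)} = \frac{1}{11928} + 57 = \frac{679897}{11928}$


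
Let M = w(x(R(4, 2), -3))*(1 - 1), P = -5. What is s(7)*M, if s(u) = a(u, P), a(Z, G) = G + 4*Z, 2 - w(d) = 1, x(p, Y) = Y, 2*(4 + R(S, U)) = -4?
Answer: 0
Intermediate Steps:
R(S, U) = -6 (R(S, U) = -4 + (½)*(-4) = -4 - 2 = -6)
w(d) = 1 (w(d) = 2 - 1*1 = 2 - 1 = 1)
s(u) = -5 + 4*u
M = 0 (M = 1*(1 - 1) = 1*0 = 0)
s(7)*M = (-5 + 4*7)*0 = (-5 + 28)*0 = 23*0 = 0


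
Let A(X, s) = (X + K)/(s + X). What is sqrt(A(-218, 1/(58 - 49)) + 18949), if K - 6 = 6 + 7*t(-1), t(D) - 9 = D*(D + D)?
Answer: 5*sqrt(2914842166)/1961 ≈ 137.66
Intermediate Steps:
t(D) = 9 + 2*D**2 (t(D) = 9 + D*(D + D) = 9 + D*(2*D) = 9 + 2*D**2)
K = 89 (K = 6 + (6 + 7*(9 + 2*(-1)**2)) = 6 + (6 + 7*(9 + 2*1)) = 6 + (6 + 7*(9 + 2)) = 6 + (6 + 7*11) = 6 + (6 + 77) = 6 + 83 = 89)
A(X, s) = (89 + X)/(X + s) (A(X, s) = (X + 89)/(s + X) = (89 + X)/(X + s))
sqrt(A(-218, 1/(58 - 49)) + 18949) = sqrt((89 - 218)/(-218 + 1/(58 - 49)) + 18949) = sqrt(-129/(-218 + 1/9) + 18949) = sqrt(-129/(-1961/9) + 18949) = sqrt(-9/1961*(-129) + 18949) = sqrt(1161/1961 + 18949) = sqrt(37160150/1961) = 5*sqrt(2914842166)/1961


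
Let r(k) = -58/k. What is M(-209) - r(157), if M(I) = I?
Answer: -32755/157 ≈ -208.63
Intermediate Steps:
M(-209) - r(157) = -209 - (-58)/157 = -209 - 1*(-58/157) = -209 + 58/157 = -32755/157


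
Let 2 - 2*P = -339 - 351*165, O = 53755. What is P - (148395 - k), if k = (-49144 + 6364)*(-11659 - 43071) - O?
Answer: 2341176378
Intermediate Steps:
P = 29128 (P = 1 - (-339 - 351*165)/2 = 1 - (-339 - 57915)/2 = 1 - ½*(-58254) = 1 + 29127 = 29128)
k = 2341295645 (k = (-49144 + 6364)*(-11659 - 43071) - 1*53755 = -42780*(-54730) - 53755 = 2341349400 - 53755 = 2341295645)
P - (148395 - k) = 29128 - (148395 - 1*2341295645) = 29128 - (148395 - 2341295645) = 29128 - 1*(-2341147250) = 29128 + 2341147250 = 2341176378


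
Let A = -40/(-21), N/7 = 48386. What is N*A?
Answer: 1935440/3 ≈ 6.4515e+5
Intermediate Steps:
N = 338702 (N = 7*48386 = 338702)
A = 40/21 (A = -40*(-1/21) = 40/21 ≈ 1.9048)
N*A = 338702*(40/21) = 1935440/3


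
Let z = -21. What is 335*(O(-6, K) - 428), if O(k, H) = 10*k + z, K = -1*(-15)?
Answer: -170515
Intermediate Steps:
K = 15
O(k, H) = -21 + 10*k (O(k, H) = 10*k - 21 = -21 + 10*k)
335*(O(-6, K) - 428) = 335*((-21 + 10*(-6)) - 428) = 335*((-21 - 60) - 428) = 335*(-81 - 428) = 335*(-509) = -170515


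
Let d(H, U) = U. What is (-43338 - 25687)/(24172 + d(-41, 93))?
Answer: -13805/4853 ≈ -2.8446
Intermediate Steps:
(-43338 - 25687)/(24172 + d(-41, 93)) = (-43338 - 25687)/(24172 + 93) = -69025/24265 = -69025*1/24265 = -13805/4853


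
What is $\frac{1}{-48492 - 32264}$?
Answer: $- \frac{1}{80756} \approx -1.2383 \cdot 10^{-5}$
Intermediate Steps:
$\frac{1}{-48492 - 32264} = \frac{1}{-80756} = - \frac{1}{80756}$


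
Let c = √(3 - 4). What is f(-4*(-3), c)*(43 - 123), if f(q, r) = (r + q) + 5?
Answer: -1360 - 80*I ≈ -1360.0 - 80.0*I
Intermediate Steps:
c = I (c = √(-1) = I ≈ 1.0*I)
f(q, r) = 5 + q + r (f(q, r) = (q + r) + 5 = 5 + q + r)
f(-4*(-3), c)*(43 - 123) = (5 - 4*(-3) + I)*(43 - 123) = (5 + 12 + I)*(-80) = (17 + I)*(-80) = -1360 - 80*I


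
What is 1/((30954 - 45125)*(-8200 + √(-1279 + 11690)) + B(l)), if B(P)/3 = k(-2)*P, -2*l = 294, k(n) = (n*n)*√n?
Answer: -1/(-116202200 + 14171*√10411 + 1764*I*√2) ≈ 8.7141e-9 + 1.8944e-13*I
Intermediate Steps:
k(n) = n^(5/2) (k(n) = n²*√n = n^(5/2))
l = -147 (l = -½*294 = -147)
B(P) = 12*I*P*√2 (B(P) = 3*((-2)^(5/2)*P) = 3*((4*I*√2)*P) = 3*(4*I*P*√2) = 12*I*P*√2)
1/((30954 - 45125)*(-8200 + √(-1279 + 11690)) + B(l)) = 1/((30954 - 45125)*(-8200 + √(-1279 + 11690)) + 12*I*(-147)*√2) = 1/(-14171*(-8200 + √10411) - 1764*I*√2) = 1/((116202200 - 14171*√10411) - 1764*I*√2) = 1/(116202200 - 14171*√10411 - 1764*I*√2)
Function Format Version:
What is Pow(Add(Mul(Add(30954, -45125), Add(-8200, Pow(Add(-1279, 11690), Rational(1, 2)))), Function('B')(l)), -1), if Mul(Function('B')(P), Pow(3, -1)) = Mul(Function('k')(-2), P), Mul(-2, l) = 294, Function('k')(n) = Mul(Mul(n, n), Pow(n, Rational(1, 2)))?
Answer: Mul(-1, Pow(Add(-116202200, Mul(14171, Pow(10411, Rational(1, 2))), Mul(1764, I, Pow(2, Rational(1, 2)))), -1)) ≈ Add(8.7141e-9, Mul(1.8944e-13, I))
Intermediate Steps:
Function('k')(n) = Pow(n, Rational(5, 2)) (Function('k')(n) = Mul(Pow(n, 2), Pow(n, Rational(1, 2))) = Pow(n, Rational(5, 2)))
l = -147 (l = Mul(Rational(-1, 2), 294) = -147)
Function('B')(P) = Mul(12, I, P, Pow(2, Rational(1, 2))) (Function('B')(P) = Mul(3, Mul(Pow(-2, Rational(5, 2)), P)) = Mul(3, Mul(Mul(4, I, Pow(2, Rational(1, 2))), P)) = Mul(3, Mul(4, I, P, Pow(2, Rational(1, 2)))) = Mul(12, I, P, Pow(2, Rational(1, 2))))
Pow(Add(Mul(Add(30954, -45125), Add(-8200, Pow(Add(-1279, 11690), Rational(1, 2)))), Function('B')(l)), -1) = Pow(Add(Mul(Add(30954, -45125), Add(-8200, Pow(Add(-1279, 11690), Rational(1, 2)))), Mul(12, I, -147, Pow(2, Rational(1, 2)))), -1) = Pow(Add(Mul(-14171, Add(-8200, Pow(10411, Rational(1, 2)))), Mul(-1764, I, Pow(2, Rational(1, 2)))), -1) = Pow(Add(Add(116202200, Mul(-14171, Pow(10411, Rational(1, 2)))), Mul(-1764, I, Pow(2, Rational(1, 2)))), -1) = Pow(Add(116202200, Mul(-14171, Pow(10411, Rational(1, 2))), Mul(-1764, I, Pow(2, Rational(1, 2)))), -1)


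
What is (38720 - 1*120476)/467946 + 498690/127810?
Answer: 1238393091/332267657 ≈ 3.7271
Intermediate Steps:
(38720 - 1*120476)/467946 + 498690/127810 = (38720 - 120476)*(1/467946) + 498690*(1/127810) = -81756*1/467946 + 49869/12781 = -4542/25997 + 49869/12781 = 1238393091/332267657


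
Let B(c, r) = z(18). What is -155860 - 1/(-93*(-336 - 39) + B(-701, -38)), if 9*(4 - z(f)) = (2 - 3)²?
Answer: -48926012609/313910 ≈ -1.5586e+5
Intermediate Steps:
z(f) = 35/9 (z(f) = 4 - (2 - 3)²/9 = 4 - ⅑*(-1)² = 4 - ⅑*1 = 4 - ⅑ = 35/9)
B(c, r) = 35/9
-155860 - 1/(-93*(-336 - 39) + B(-701, -38)) = -155860 - 1/(-93*(-336 - 39) + 35/9) = -155860 - 1/(-93*(-375) + 35/9) = -155860 - 1/(34875 + 35/9) = -155860 - 1/313910/9 = -155860 - 1*9/313910 = -155860 - 9/313910 = -48926012609/313910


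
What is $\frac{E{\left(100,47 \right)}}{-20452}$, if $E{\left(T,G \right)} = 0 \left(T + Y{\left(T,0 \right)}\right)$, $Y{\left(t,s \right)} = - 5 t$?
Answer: $0$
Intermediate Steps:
$E{\left(T,G \right)} = 0$ ($E{\left(T,G \right)} = 0 \left(T - 5 T\right) = 0 \left(- 4 T\right) = 0$)
$\frac{E{\left(100,47 \right)}}{-20452} = \frac{0}{-20452} = 0 \left(- \frac{1}{20452}\right) = 0$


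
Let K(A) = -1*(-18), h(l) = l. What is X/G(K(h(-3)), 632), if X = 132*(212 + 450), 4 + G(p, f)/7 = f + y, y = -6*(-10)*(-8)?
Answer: 21846/259 ≈ 84.348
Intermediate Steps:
y = -480 (y = 60*(-8) = -480)
K(A) = 18
G(p, f) = -3388 + 7*f (G(p, f) = -28 + 7*(f - 480) = -28 + 7*(-480 + f) = -28 + (-3360 + 7*f) = -3388 + 7*f)
X = 87384 (X = 132*662 = 87384)
X/G(K(h(-3)), 632) = 87384/(-3388 + 7*632) = 87384/(-3388 + 4424) = 87384/1036 = 87384*(1/1036) = 21846/259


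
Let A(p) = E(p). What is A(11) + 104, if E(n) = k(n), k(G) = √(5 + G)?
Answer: 108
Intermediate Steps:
E(n) = √(5 + n)
A(p) = √(5 + p)
A(11) + 104 = √(5 + 11) + 104 = √16 + 104 = 4 + 104 = 108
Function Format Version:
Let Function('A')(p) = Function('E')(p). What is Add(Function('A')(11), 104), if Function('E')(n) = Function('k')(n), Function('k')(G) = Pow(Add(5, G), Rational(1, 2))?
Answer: 108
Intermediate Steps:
Function('E')(n) = Pow(Add(5, n), Rational(1, 2))
Function('A')(p) = Pow(Add(5, p), Rational(1, 2))
Add(Function('A')(11), 104) = Add(Pow(Add(5, 11), Rational(1, 2)), 104) = Add(Pow(16, Rational(1, 2)), 104) = Add(4, 104) = 108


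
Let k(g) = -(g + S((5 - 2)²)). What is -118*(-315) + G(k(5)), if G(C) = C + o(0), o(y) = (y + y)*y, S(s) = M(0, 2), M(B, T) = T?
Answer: 37163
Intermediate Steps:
S(s) = 2
o(y) = 2*y² (o(y) = (2*y)*y = 2*y²)
k(g) = -2 - g (k(g) = -(g + 2) = -(2 + g) = -2 - g)
G(C) = C (G(C) = C + 2*0² = C + 2*0 = C + 0 = C)
-118*(-315) + G(k(5)) = -118*(-315) + (-2 - 1*5) = 37170 + (-2 - 5) = 37170 - 7 = 37163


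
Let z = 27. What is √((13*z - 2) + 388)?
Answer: √737 ≈ 27.148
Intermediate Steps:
√((13*z - 2) + 388) = √((13*27 - 2) + 388) = √((351 - 2) + 388) = √(349 + 388) = √737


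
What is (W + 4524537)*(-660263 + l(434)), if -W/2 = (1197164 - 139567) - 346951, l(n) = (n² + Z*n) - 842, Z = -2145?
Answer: -4355959838355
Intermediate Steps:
l(n) = -842 + n² - 2145*n (l(n) = (n² - 2145*n) - 842 = -842 + n² - 2145*n)
W = -1421292 (W = -2*((1197164 - 139567) - 346951) = -2*(1057597 - 346951) = -2*710646 = -1421292)
(W + 4524537)*(-660263 + l(434)) = (-1421292 + 4524537)*(-660263 + (-842 + 434² - 2145*434)) = 3103245*(-660263 + (-842 + 188356 - 930930)) = 3103245*(-660263 - 743416) = 3103245*(-1403679) = -4355959838355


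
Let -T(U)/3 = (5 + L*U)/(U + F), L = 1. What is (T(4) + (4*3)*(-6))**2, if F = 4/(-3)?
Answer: 431649/64 ≈ 6744.5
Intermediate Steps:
F = -4/3 (F = 4*(-1/3) = -4/3 ≈ -1.3333)
T(U) = -3*(5 + U)/(-4/3 + U) (T(U) = -3*(5 + 1*U)/(U - 4/3) = -3*(5 + U)/(-4/3 + U))
(T(4) + (4*3)*(-6))**2 = (9*(-5 - 1*4)/(-4 + 3*4) + (4*3)*(-6))**2 = (9*(-5 - 4)/(-4 + 12) + 12*(-6))**2 = (9*(-9)/8 - 72)**2 = (9*(1/8)*(-9) - 72)**2 = (-81/8 - 72)**2 = (-657/8)**2 = 431649/64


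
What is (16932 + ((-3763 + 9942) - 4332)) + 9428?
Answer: 28207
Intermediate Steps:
(16932 + ((-3763 + 9942) - 4332)) + 9428 = (16932 + (6179 - 4332)) + 9428 = (16932 + 1847) + 9428 = 18779 + 9428 = 28207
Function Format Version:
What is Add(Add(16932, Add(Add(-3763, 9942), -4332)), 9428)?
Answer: 28207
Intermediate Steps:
Add(Add(16932, Add(Add(-3763, 9942), -4332)), 9428) = Add(Add(16932, Add(6179, -4332)), 9428) = Add(Add(16932, 1847), 9428) = Add(18779, 9428) = 28207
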